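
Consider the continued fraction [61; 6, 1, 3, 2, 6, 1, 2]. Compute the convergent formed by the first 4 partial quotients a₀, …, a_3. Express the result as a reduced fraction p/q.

a_0 = 61: 61/1
a_1 = 6: 367/6
a_2 = 1: 428/7
a_3 = 3: 1651/27

1651/27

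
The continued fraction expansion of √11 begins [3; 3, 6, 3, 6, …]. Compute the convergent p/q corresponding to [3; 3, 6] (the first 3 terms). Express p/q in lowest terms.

Starting at the tail and folding back:
Start with 6.
3 + 1/(6/1) = 3 + 1/6 = 19/6
3 + 1/(19/6) = 3 + 6/19 = 63/19

63/19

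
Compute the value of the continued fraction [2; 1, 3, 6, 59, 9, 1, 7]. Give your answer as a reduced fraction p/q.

a_0 = 2: 2/1
a_1 = 1: 3/1
a_2 = 3: 11/4
a_3 = 6: 69/25
a_4 = 59: 4082/1479
a_5 = 9: 36807/13336
a_6 = 1: 40889/14815
a_7 = 7: 323030/117041

323030/117041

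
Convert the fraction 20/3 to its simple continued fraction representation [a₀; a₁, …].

⌊20/3⌋ = 6, remainder 2
⌊3/2⌋ = 1, remainder 1
⌊2/1⌋ = 2, remainder 0

[6; 1, 2]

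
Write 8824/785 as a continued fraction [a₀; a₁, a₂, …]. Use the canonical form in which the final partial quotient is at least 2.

[11; 4, 6, 1, 1, 14]

Repeatedly divide and take the remainder:
8824 ÷ 785 → quotient 11, remainder 189
785 ÷ 189 → quotient 4, remainder 29
189 ÷ 29 → quotient 6, remainder 15
29 ÷ 15 → quotient 1, remainder 14
15 ÷ 14 → quotient 1, remainder 1
14 ÷ 1 → quotient 14, remainder 0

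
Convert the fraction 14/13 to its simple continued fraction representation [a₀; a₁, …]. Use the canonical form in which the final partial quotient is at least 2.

[1; 13]

Run the Euclidean algorithm, recording each quotient:
14 ÷ 13 → quotient 1, remainder 1
13 ÷ 1 → quotient 13, remainder 0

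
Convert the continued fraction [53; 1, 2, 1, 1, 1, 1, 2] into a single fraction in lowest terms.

2525/47

Start with 2.
1 + 1/(2/1) = 1 + 1/2 = 3/2
1 + 1/(3/2) = 1 + 2/3 = 5/3
1 + 1/(5/3) = 1 + 3/5 = 8/5
1 + 1/(8/5) = 1 + 5/8 = 13/8
2 + 1/(13/8) = 2 + 8/13 = 34/13
1 + 1/(34/13) = 1 + 13/34 = 47/34
53 + 1/(47/34) = 53 + 34/47 = 2525/47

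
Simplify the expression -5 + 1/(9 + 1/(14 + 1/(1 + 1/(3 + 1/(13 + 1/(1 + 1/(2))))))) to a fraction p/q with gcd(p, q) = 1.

-109251/22343

Collapse the nested fraction from the inside out:
Start with 2.
1 + 1/(2/1) = 1 + 1/2 = 3/2
13 + 1/(3/2) = 13 + 2/3 = 41/3
3 + 1/(41/3) = 3 + 3/41 = 126/41
1 + 1/(126/41) = 1 + 41/126 = 167/126
14 + 1/(167/126) = 14 + 126/167 = 2464/167
9 + 1/(2464/167) = 9 + 167/2464 = 22343/2464
-5 + 1/(22343/2464) = -5 + 2464/22343 = -109251/22343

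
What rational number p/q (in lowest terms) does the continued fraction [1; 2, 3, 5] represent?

53/37

a_0 = 1: 1/1
a_1 = 2: 3/2
a_2 = 3: 10/7
a_3 = 5: 53/37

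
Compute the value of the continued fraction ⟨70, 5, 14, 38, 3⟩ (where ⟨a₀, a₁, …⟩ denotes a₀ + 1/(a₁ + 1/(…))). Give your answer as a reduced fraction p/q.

Use the convergent recurrence hₖ = aₖ·hₖ₋₁ + hₖ₋₂ (and likewise for the denominators kₖ):
a_0 = 70: 70/1
a_1 = 5: 351/5
a_2 = 14: 4984/71
a_3 = 38: 189743/2703
a_4 = 3: 574213/8180

574213/8180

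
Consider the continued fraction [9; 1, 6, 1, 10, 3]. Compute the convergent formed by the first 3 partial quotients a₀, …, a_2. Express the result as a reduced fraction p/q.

69/7

Compute successive convergents:
a_0 = 9: 9/1
a_1 = 1: 10/1
a_2 = 6: 69/7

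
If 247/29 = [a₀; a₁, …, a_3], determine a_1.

1

247 ÷ 29 → quotient 8, remainder 15
29 ÷ 15 → quotient 1, remainder 14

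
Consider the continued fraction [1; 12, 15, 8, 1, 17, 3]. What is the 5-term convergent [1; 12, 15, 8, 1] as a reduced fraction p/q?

Starting at the tail and folding back:
Start with 1.
8 + 1/(1/1) = 8 + 1/1 = 9/1
15 + 1/(9/1) = 15 + 1/9 = 136/9
12 + 1/(136/9) = 12 + 9/136 = 1641/136
1 + 1/(1641/136) = 1 + 136/1641 = 1777/1641

1777/1641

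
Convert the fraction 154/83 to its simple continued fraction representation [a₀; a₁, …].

154 = 1·83 + 71, so a_0 = 1
83 = 1·71 + 12, so a_1 = 1
71 = 5·12 + 11, so a_2 = 5
12 = 1·11 + 1, so a_3 = 1
11 = 11·1 + 0, so a_4 = 11

[1; 1, 5, 1, 11]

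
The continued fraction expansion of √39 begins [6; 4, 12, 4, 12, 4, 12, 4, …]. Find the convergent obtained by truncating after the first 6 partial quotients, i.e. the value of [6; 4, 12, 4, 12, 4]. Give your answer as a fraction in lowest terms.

62425/9996

Compute successive convergents:
a_0 = 6: 6/1
a_1 = 4: 25/4
a_2 = 12: 306/49
a_3 = 4: 1249/200
a_4 = 12: 15294/2449
a_5 = 4: 62425/9996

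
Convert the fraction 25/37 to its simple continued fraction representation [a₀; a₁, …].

[0; 1, 2, 12]

Apply division with remainder until the remainder is 0:
25 ÷ 37 → quotient 0, remainder 25
37 ÷ 25 → quotient 1, remainder 12
25 ÷ 12 → quotient 2, remainder 1
12 ÷ 1 → quotient 12, remainder 0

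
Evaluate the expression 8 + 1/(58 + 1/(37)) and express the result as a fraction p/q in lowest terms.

17213/2147

Start with 37.
58 + 1/(37/1) = 58 + 1/37 = 2147/37
8 + 1/(2147/37) = 8 + 37/2147 = 17213/2147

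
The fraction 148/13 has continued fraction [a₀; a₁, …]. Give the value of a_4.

2

Apply division with remainder until the remainder is 0:
148 = 11·13 + 5, so a_0 = 11
13 = 2·5 + 3, so a_1 = 2
5 = 1·3 + 2, so a_2 = 1
3 = 1·2 + 1, so a_3 = 1
2 = 2·1 + 0, so a_4 = 2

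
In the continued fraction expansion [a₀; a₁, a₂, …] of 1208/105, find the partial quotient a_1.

1208 = 11·105 + 53, so a_0 = 11
105 = 1·53 + 52, so a_1 = 1

1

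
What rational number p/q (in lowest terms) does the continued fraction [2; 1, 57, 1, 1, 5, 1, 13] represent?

a_0 = 2: 2/1
a_1 = 1: 3/1
a_2 = 57: 173/58
a_3 = 1: 176/59
a_4 = 1: 349/117
a_5 = 5: 1921/644
a_6 = 1: 2270/761
a_7 = 13: 31431/10537

31431/10537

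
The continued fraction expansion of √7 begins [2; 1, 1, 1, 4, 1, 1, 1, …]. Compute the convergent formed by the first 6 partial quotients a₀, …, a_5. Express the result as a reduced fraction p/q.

45/17

Start with 1.
4 + 1/(1/1) = 4 + 1/1 = 5/1
1 + 1/(5/1) = 1 + 1/5 = 6/5
1 + 1/(6/5) = 1 + 5/6 = 11/6
1 + 1/(11/6) = 1 + 6/11 = 17/11
2 + 1/(17/11) = 2 + 11/17 = 45/17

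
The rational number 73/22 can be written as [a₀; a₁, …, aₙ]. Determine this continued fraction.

[3; 3, 7]

Run the Euclidean algorithm, recording each quotient:
⌊73/22⌋ = 3, remainder 7
⌊22/7⌋ = 3, remainder 1
⌊7/1⌋ = 7, remainder 0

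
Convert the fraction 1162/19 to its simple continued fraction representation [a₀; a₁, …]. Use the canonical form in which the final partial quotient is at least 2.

Run the Euclidean algorithm, recording each quotient:
1162 = 61·19 + 3, so a_0 = 61
19 = 6·3 + 1, so a_1 = 6
3 = 3·1 + 0, so a_2 = 3

[61; 6, 3]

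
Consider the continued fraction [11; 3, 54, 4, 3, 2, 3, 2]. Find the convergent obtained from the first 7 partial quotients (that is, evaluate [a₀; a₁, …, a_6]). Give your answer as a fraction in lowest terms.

Start with 3.
2 + 1/(3/1) = 2 + 1/3 = 7/3
3 + 1/(7/3) = 3 + 3/7 = 24/7
4 + 1/(24/7) = 4 + 7/24 = 103/24
54 + 1/(103/24) = 54 + 24/103 = 5586/103
3 + 1/(5586/103) = 3 + 103/5586 = 16861/5586
11 + 1/(16861/5586) = 11 + 5586/16861 = 191057/16861

191057/16861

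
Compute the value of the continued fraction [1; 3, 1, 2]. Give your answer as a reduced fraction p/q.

a_0 = 1: 1/1
a_1 = 3: 4/3
a_2 = 1: 5/4
a_3 = 2: 14/11

14/11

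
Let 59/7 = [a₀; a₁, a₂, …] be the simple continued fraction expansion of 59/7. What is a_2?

Repeatedly divide and take the remainder:
⌊59/7⌋ = 8, remainder 3
⌊7/3⌋ = 2, remainder 1
⌊3/1⌋ = 3, remainder 0

3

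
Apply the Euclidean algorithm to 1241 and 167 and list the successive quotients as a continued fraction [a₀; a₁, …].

1241 = 7·167 + 72, so a_0 = 7
167 = 2·72 + 23, so a_1 = 2
72 = 3·23 + 3, so a_2 = 3
23 = 7·3 + 2, so a_3 = 7
3 = 1·2 + 1, so a_4 = 1
2 = 2·1 + 0, so a_5 = 2

[7; 2, 3, 7, 1, 2]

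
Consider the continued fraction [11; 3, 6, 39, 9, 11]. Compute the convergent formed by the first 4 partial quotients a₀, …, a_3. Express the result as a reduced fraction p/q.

Start with 39.
6 + 1/(39/1) = 6 + 1/39 = 235/39
3 + 1/(235/39) = 3 + 39/235 = 744/235
11 + 1/(744/235) = 11 + 235/744 = 8419/744

8419/744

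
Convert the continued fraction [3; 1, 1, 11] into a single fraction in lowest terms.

Start with 11.
1 + 1/(11/1) = 1 + 1/11 = 12/11
1 + 1/(12/11) = 1 + 11/12 = 23/12
3 + 1/(23/12) = 3 + 12/23 = 81/23

81/23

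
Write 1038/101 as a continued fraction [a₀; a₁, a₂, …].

⌊1038/101⌋ = 10, remainder 28
⌊101/28⌋ = 3, remainder 17
⌊28/17⌋ = 1, remainder 11
⌊17/11⌋ = 1, remainder 6
⌊11/6⌋ = 1, remainder 5
⌊6/5⌋ = 1, remainder 1
⌊5/1⌋ = 5, remainder 0

[10; 3, 1, 1, 1, 1, 5]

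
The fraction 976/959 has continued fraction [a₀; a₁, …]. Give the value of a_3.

Repeatedly divide and take the remainder:
⌊976/959⌋ = 1, remainder 17
⌊959/17⌋ = 56, remainder 7
⌊17/7⌋ = 2, remainder 3
⌊7/3⌋ = 2, remainder 1

2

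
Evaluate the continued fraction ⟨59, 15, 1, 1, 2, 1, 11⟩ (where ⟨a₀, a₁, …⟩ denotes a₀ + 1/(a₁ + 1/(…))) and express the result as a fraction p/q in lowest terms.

Start with 11.
1 + 1/(11/1) = 1 + 1/11 = 12/11
2 + 1/(12/11) = 2 + 11/12 = 35/12
1 + 1/(35/12) = 1 + 12/35 = 47/35
1 + 1/(47/35) = 1 + 35/47 = 82/47
15 + 1/(82/47) = 15 + 47/82 = 1277/82
59 + 1/(1277/82) = 59 + 82/1277 = 75425/1277

75425/1277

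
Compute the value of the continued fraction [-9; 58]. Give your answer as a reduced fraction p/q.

a_0 = -9: -9/1
a_1 = 58: -521/58

-521/58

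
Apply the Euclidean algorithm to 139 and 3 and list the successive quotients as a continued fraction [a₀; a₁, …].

[46; 3]

Repeatedly divide and take the remainder:
139 ÷ 3 → quotient 46, remainder 1
3 ÷ 1 → quotient 3, remainder 0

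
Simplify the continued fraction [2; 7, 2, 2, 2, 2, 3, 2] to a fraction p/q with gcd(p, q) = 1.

3593/1683

a_0 = 2: 2/1
a_1 = 7: 15/7
a_2 = 2: 32/15
a_3 = 2: 79/37
a_4 = 2: 190/89
a_5 = 2: 459/215
a_6 = 3: 1567/734
a_7 = 2: 3593/1683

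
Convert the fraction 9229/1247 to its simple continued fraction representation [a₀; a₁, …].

[7; 2, 2, 41, 6]

9229 ÷ 1247 → quotient 7, remainder 500
1247 ÷ 500 → quotient 2, remainder 247
500 ÷ 247 → quotient 2, remainder 6
247 ÷ 6 → quotient 41, remainder 1
6 ÷ 1 → quotient 6, remainder 0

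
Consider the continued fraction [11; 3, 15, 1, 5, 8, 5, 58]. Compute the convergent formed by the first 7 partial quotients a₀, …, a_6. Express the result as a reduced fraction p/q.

Use the convergent recurrence hₖ = aₖ·hₖ₋₁ + hₖ₋₂ (and likewise for the denominators kₖ):
a_0 = 11: 11/1
a_1 = 3: 34/3
a_2 = 15: 521/46
a_3 = 1: 555/49
a_4 = 5: 3296/291
a_5 = 8: 26923/2377
a_6 = 5: 137911/12176

137911/12176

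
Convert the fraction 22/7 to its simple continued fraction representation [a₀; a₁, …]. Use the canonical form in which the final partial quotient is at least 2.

22 = 3·7 + 1, so a_0 = 3
7 = 7·1 + 0, so a_1 = 7

[3; 7]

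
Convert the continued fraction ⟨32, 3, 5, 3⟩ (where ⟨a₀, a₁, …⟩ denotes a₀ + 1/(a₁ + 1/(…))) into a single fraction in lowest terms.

Start with 3.
5 + 1/(3/1) = 5 + 1/3 = 16/3
3 + 1/(16/3) = 3 + 3/16 = 51/16
32 + 1/(51/16) = 32 + 16/51 = 1648/51

1648/51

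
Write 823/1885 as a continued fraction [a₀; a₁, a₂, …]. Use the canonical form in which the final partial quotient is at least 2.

[0; 2, 3, 2, 3, 1, 12, 2]

Run the Euclidean algorithm, recording each quotient:
823 = 0·1885 + 823, so a_0 = 0
1885 = 2·823 + 239, so a_1 = 2
823 = 3·239 + 106, so a_2 = 3
239 = 2·106 + 27, so a_3 = 2
106 = 3·27 + 25, so a_4 = 3
27 = 1·25 + 2, so a_5 = 1
25 = 12·2 + 1, so a_6 = 12
2 = 2·1 + 0, so a_7 = 2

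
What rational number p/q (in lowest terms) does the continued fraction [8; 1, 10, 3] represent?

303/34

Collapse the nested fraction from the inside out:
Start with 3.
10 + 1/(3/1) = 10 + 1/3 = 31/3
1 + 1/(31/3) = 1 + 3/31 = 34/31
8 + 1/(34/31) = 8 + 31/34 = 303/34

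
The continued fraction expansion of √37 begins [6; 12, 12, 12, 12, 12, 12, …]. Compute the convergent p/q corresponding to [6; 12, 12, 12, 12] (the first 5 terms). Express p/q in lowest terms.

a_0 = 6: 6/1
a_1 = 12: 73/12
a_2 = 12: 882/145
a_3 = 12: 10657/1752
a_4 = 12: 128766/21169

128766/21169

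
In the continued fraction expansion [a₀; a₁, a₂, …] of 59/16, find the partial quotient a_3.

59 ÷ 16 → quotient 3, remainder 11
16 ÷ 11 → quotient 1, remainder 5
11 ÷ 5 → quotient 2, remainder 1
5 ÷ 1 → quotient 5, remainder 0

5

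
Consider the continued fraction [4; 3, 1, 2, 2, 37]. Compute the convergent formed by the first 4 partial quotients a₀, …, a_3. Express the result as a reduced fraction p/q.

Start with 2.
1 + 1/(2/1) = 1 + 1/2 = 3/2
3 + 1/(3/2) = 3 + 2/3 = 11/3
4 + 1/(11/3) = 4 + 3/11 = 47/11

47/11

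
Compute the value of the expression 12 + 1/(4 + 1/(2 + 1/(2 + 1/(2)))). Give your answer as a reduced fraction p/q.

648/53

Start with 2.
2 + 1/(2/1) = 2 + 1/2 = 5/2
2 + 1/(5/2) = 2 + 2/5 = 12/5
4 + 1/(12/5) = 4 + 5/12 = 53/12
12 + 1/(53/12) = 12 + 12/53 = 648/53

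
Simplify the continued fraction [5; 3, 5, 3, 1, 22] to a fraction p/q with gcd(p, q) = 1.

8103/1525

Start with 22.
1 + 1/(22/1) = 1 + 1/22 = 23/22
3 + 1/(23/22) = 3 + 22/23 = 91/23
5 + 1/(91/23) = 5 + 23/91 = 478/91
3 + 1/(478/91) = 3 + 91/478 = 1525/478
5 + 1/(1525/478) = 5 + 478/1525 = 8103/1525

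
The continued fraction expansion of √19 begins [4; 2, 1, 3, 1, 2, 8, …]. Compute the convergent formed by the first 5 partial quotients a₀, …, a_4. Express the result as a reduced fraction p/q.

a_0 = 4: 4/1
a_1 = 2: 9/2
a_2 = 1: 13/3
a_3 = 3: 48/11
a_4 = 1: 61/14

61/14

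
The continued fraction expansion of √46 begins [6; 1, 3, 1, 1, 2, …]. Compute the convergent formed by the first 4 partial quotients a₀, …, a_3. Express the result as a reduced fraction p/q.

34/5

a_0 = 6: 6/1
a_1 = 1: 7/1
a_2 = 3: 27/4
a_3 = 1: 34/5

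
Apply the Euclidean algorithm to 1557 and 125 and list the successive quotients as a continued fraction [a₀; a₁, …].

Run the Euclidean algorithm, recording each quotient:
1557 = 12·125 + 57, so a_0 = 12
125 = 2·57 + 11, so a_1 = 2
57 = 5·11 + 2, so a_2 = 5
11 = 5·2 + 1, so a_3 = 5
2 = 2·1 + 0, so a_4 = 2

[12; 2, 5, 5, 2]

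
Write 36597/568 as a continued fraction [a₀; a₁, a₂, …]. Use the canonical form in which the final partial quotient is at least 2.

[64; 2, 3, 7, 11]

Run the Euclidean algorithm, recording each quotient:
36597 = 64·568 + 245, so a_0 = 64
568 = 2·245 + 78, so a_1 = 2
245 = 3·78 + 11, so a_2 = 3
78 = 7·11 + 1, so a_3 = 7
11 = 11·1 + 0, so a_4 = 11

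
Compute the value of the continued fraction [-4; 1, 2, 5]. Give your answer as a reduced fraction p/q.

-53/16

a_0 = -4: -4/1
a_1 = 1: -3/1
a_2 = 2: -10/3
a_3 = 5: -53/16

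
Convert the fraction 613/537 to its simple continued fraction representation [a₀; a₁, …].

Apply division with remainder until the remainder is 0:
⌊613/537⌋ = 1, remainder 76
⌊537/76⌋ = 7, remainder 5
⌊76/5⌋ = 15, remainder 1
⌊5/1⌋ = 5, remainder 0

[1; 7, 15, 5]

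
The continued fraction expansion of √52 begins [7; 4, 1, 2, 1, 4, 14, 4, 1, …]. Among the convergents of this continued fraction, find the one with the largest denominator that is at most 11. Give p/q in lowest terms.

List convergents until the denominator exceeds the bound:
a_0 = 7: 7/1  (≤ bound)
a_1 = 4: 29/4  (≤ bound)
a_2 = 1: 36/5  (≤ bound)
a_3 = 2: 101/14  (> 11, stop)

36/5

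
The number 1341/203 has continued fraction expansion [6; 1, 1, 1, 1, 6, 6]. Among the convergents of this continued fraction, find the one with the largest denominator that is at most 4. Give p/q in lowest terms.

20/3

List convergents until the denominator exceeds the bound:
a_0 = 6: 6/1  (≤ bound)
a_1 = 1: 7/1  (≤ bound)
a_2 = 1: 13/2  (≤ bound)
a_3 = 1: 20/3  (≤ bound)
a_4 = 1: 33/5  (> 4, stop)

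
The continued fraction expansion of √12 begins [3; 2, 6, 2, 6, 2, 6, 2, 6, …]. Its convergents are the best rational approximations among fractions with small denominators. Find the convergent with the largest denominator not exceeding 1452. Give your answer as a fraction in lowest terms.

1351/390

a_0 = 3: 3/1  (≤ bound)
a_1 = 2: 7/2  (≤ bound)
a_2 = 6: 45/13  (≤ bound)
a_3 = 2: 97/28  (≤ bound)
a_4 = 6: 627/181  (≤ bound)
a_5 = 2: 1351/390  (≤ bound)
a_6 = 6: 8733/2521  (> 1452, stop)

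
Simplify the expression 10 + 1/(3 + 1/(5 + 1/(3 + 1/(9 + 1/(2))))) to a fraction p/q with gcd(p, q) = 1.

10324/1001

Work from the innermost term outward:
Start with 2.
9 + 1/(2/1) = 9 + 1/2 = 19/2
3 + 1/(19/2) = 3 + 2/19 = 59/19
5 + 1/(59/19) = 5 + 19/59 = 314/59
3 + 1/(314/59) = 3 + 59/314 = 1001/314
10 + 1/(1001/314) = 10 + 314/1001 = 10324/1001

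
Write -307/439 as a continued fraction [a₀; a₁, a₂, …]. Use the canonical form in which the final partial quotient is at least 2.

-307 = -1·439 + 132, so a_0 = -1
439 = 3·132 + 43, so a_1 = 3
132 = 3·43 + 3, so a_2 = 3
43 = 14·3 + 1, so a_3 = 14
3 = 3·1 + 0, so a_4 = 3

[-1; 3, 3, 14, 3]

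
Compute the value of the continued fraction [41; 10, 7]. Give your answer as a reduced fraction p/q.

2918/71

Start with 7.
10 + 1/(7/1) = 10 + 1/7 = 71/7
41 + 1/(71/7) = 41 + 7/71 = 2918/71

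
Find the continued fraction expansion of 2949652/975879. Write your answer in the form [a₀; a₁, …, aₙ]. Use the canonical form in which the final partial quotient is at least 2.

[3; 44, 3, 20, 6, 14, 1, 3]

2949652 = 3·975879 + 22015, so a_0 = 3
975879 = 44·22015 + 7219, so a_1 = 44
22015 = 3·7219 + 358, so a_2 = 3
7219 = 20·358 + 59, so a_3 = 20
358 = 6·59 + 4, so a_4 = 6
59 = 14·4 + 3, so a_5 = 14
4 = 1·3 + 1, so a_6 = 1
3 = 3·1 + 0, so a_7 = 3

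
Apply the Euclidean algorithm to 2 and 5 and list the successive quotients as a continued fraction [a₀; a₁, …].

2 ÷ 5 → quotient 0, remainder 2
5 ÷ 2 → quotient 2, remainder 1
2 ÷ 1 → quotient 2, remainder 0

[0; 2, 2]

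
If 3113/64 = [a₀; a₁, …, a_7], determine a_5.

3113 ÷ 64 → quotient 48, remainder 41
64 ÷ 41 → quotient 1, remainder 23
41 ÷ 23 → quotient 1, remainder 18
23 ÷ 18 → quotient 1, remainder 5
18 ÷ 5 → quotient 3, remainder 3
5 ÷ 3 → quotient 1, remainder 2

1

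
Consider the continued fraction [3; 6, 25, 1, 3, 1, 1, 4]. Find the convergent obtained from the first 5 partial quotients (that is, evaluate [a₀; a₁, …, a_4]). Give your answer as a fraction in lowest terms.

1969/622

Compute successive convergents:
a_0 = 3: 3/1
a_1 = 6: 19/6
a_2 = 25: 478/151
a_3 = 1: 497/157
a_4 = 3: 1969/622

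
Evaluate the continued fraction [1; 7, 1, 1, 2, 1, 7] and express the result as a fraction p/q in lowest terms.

a_0 = 1: 1/1
a_1 = 7: 8/7
a_2 = 1: 9/8
a_3 = 1: 17/15
a_4 = 2: 43/38
a_5 = 1: 60/53
a_6 = 7: 463/409

463/409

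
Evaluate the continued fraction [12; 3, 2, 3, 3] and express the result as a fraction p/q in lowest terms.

971/79

Work from the innermost term outward:
Start with 3.
3 + 1/(3/1) = 3 + 1/3 = 10/3
2 + 1/(10/3) = 2 + 3/10 = 23/10
3 + 1/(23/10) = 3 + 10/23 = 79/23
12 + 1/(79/23) = 12 + 23/79 = 971/79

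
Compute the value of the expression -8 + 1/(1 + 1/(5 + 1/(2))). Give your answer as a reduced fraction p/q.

Start with 2.
5 + 1/(2/1) = 5 + 1/2 = 11/2
1 + 1/(11/2) = 1 + 2/11 = 13/11
-8 + 1/(13/11) = -8 + 11/13 = -93/13

-93/13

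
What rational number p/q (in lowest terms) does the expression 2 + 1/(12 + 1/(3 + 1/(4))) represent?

333/160

a_0 = 2: 2/1
a_1 = 12: 25/12
a_2 = 3: 77/37
a_3 = 4: 333/160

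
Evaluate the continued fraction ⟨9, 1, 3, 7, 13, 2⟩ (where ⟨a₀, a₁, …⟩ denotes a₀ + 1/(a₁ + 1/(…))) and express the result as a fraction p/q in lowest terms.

7719/791

a_0 = 9: 9/1
a_1 = 1: 10/1
a_2 = 3: 39/4
a_3 = 7: 283/29
a_4 = 13: 3718/381
a_5 = 2: 7719/791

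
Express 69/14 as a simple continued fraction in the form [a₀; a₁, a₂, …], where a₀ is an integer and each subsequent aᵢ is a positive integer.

Run the Euclidean algorithm, recording each quotient:
69 = 4·14 + 13, so a_0 = 4
14 = 1·13 + 1, so a_1 = 1
13 = 13·1 + 0, so a_2 = 13

[4; 1, 13]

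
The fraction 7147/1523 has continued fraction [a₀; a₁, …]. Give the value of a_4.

⌊7147/1523⌋ = 4, remainder 1055
⌊1523/1055⌋ = 1, remainder 468
⌊1055/468⌋ = 2, remainder 119
⌊468/119⌋ = 3, remainder 111
⌊119/111⌋ = 1, remainder 8

1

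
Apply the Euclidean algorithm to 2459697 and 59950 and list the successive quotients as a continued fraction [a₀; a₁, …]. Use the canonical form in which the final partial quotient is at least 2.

[41; 34, 3, 6, 15, 6]

Repeatedly divide and take the remainder:
2459697 = 41·59950 + 1747, so a_0 = 41
59950 = 34·1747 + 552, so a_1 = 34
1747 = 3·552 + 91, so a_2 = 3
552 = 6·91 + 6, so a_3 = 6
91 = 15·6 + 1, so a_4 = 15
6 = 6·1 + 0, so a_5 = 6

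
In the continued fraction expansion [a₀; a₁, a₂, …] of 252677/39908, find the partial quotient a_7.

Repeatedly divide and take the remainder:
252677 = 6·39908 + 13229, so a_0 = 6
39908 = 3·13229 + 221, so a_1 = 3
13229 = 59·221 + 190, so a_2 = 59
221 = 1·190 + 31, so a_3 = 1
190 = 6·31 + 4, so a_4 = 6
31 = 7·4 + 3, so a_5 = 7
4 = 1·3 + 1, so a_6 = 1
3 = 3·1 + 0, so a_7 = 3

3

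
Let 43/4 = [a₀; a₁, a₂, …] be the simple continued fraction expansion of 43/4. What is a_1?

1

43 = 10·4 + 3, so a_0 = 10
4 = 1·3 + 1, so a_1 = 1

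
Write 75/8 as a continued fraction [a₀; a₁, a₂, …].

[9; 2, 1, 2]

Repeatedly divide and take the remainder:
⌊75/8⌋ = 9, remainder 3
⌊8/3⌋ = 2, remainder 2
⌊3/2⌋ = 1, remainder 1
⌊2/1⌋ = 2, remainder 0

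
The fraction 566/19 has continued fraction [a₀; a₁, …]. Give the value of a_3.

⌊566/19⌋ = 29, remainder 15
⌊19/15⌋ = 1, remainder 4
⌊15/4⌋ = 3, remainder 3
⌊4/3⌋ = 1, remainder 1

1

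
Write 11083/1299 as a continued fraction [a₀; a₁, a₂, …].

[8; 1, 1, 7, 3, 13, 2]

11083 ÷ 1299 → quotient 8, remainder 691
1299 ÷ 691 → quotient 1, remainder 608
691 ÷ 608 → quotient 1, remainder 83
608 ÷ 83 → quotient 7, remainder 27
83 ÷ 27 → quotient 3, remainder 2
27 ÷ 2 → quotient 13, remainder 1
2 ÷ 1 → quotient 2, remainder 0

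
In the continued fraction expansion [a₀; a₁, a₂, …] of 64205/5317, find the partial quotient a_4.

5

64205 ÷ 5317 → quotient 12, remainder 401
5317 ÷ 401 → quotient 13, remainder 104
401 ÷ 104 → quotient 3, remainder 89
104 ÷ 89 → quotient 1, remainder 15
89 ÷ 15 → quotient 5, remainder 14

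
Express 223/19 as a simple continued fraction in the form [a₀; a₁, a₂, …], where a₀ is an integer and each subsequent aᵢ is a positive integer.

Apply division with remainder until the remainder is 0:
223 = 11·19 + 14, so a_0 = 11
19 = 1·14 + 5, so a_1 = 1
14 = 2·5 + 4, so a_2 = 2
5 = 1·4 + 1, so a_3 = 1
4 = 4·1 + 0, so a_4 = 4

[11; 1, 2, 1, 4]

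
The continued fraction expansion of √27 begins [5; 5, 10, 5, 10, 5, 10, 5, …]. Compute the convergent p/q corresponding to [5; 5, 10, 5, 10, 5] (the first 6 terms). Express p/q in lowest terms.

Start with 5.
10 + 1/(5/1) = 10 + 1/5 = 51/5
5 + 1/(51/5) = 5 + 5/51 = 260/51
10 + 1/(260/51) = 10 + 51/260 = 2651/260
5 + 1/(2651/260) = 5 + 260/2651 = 13515/2651
5 + 1/(13515/2651) = 5 + 2651/13515 = 70226/13515

70226/13515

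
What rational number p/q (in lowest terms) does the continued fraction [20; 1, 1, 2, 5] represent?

556/27

Work from the innermost term outward:
Start with 5.
2 + 1/(5/1) = 2 + 1/5 = 11/5
1 + 1/(11/5) = 1 + 5/11 = 16/11
1 + 1/(16/11) = 1 + 11/16 = 27/16
20 + 1/(27/16) = 20 + 16/27 = 556/27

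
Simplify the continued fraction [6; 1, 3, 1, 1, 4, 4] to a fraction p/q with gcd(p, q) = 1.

Collapse the nested fraction from the inside out:
Start with 4.
4 + 1/(4/1) = 4 + 1/4 = 17/4
1 + 1/(17/4) = 1 + 4/17 = 21/17
1 + 1/(21/17) = 1 + 17/21 = 38/21
3 + 1/(38/21) = 3 + 21/38 = 135/38
1 + 1/(135/38) = 1 + 38/135 = 173/135
6 + 1/(173/135) = 6 + 135/173 = 1173/173

1173/173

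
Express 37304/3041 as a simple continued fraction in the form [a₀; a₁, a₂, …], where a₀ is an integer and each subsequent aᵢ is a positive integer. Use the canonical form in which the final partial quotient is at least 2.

[12; 3, 1, 2, 1, 11, 1, 15]

37304 = 12·3041 + 812, so a_0 = 12
3041 = 3·812 + 605, so a_1 = 3
812 = 1·605 + 207, so a_2 = 1
605 = 2·207 + 191, so a_3 = 2
207 = 1·191 + 16, so a_4 = 1
191 = 11·16 + 15, so a_5 = 11
16 = 1·15 + 1, so a_6 = 1
15 = 15·1 + 0, so a_7 = 15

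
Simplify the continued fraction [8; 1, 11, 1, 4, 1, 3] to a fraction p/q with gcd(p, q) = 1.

Build up convergents one term at a time:
a_0 = 8: 8/1
a_1 = 1: 9/1
a_2 = 11: 107/12
a_3 = 1: 116/13
a_4 = 4: 571/64
a_5 = 1: 687/77
a_6 = 3: 2632/295

2632/295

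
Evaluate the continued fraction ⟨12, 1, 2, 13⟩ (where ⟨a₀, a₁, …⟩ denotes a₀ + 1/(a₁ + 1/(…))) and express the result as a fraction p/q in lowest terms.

Start with 13.
2 + 1/(13/1) = 2 + 1/13 = 27/13
1 + 1/(27/13) = 1 + 13/27 = 40/27
12 + 1/(40/27) = 12 + 27/40 = 507/40

507/40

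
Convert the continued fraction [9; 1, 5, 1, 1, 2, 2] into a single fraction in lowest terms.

778/79

Work from the innermost term outward:
Start with 2.
2 + 1/(2/1) = 2 + 1/2 = 5/2
1 + 1/(5/2) = 1 + 2/5 = 7/5
1 + 1/(7/5) = 1 + 5/7 = 12/7
5 + 1/(12/7) = 5 + 7/12 = 67/12
1 + 1/(67/12) = 1 + 12/67 = 79/67
9 + 1/(79/67) = 9 + 67/79 = 778/79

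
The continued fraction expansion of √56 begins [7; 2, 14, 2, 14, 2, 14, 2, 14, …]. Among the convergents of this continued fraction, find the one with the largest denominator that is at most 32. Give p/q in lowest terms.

217/29

List convergents until the denominator exceeds the bound:
a_0 = 7: 7/1  (≤ bound)
a_1 = 2: 15/2  (≤ bound)
a_2 = 14: 217/29  (≤ bound)
a_3 = 2: 449/60  (> 32, stop)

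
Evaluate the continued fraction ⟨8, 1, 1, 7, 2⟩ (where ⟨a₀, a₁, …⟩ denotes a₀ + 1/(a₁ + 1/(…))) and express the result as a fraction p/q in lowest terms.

Start with 2.
7 + 1/(2/1) = 7 + 1/2 = 15/2
1 + 1/(15/2) = 1 + 2/15 = 17/15
1 + 1/(17/15) = 1 + 15/17 = 32/17
8 + 1/(32/17) = 8 + 17/32 = 273/32

273/32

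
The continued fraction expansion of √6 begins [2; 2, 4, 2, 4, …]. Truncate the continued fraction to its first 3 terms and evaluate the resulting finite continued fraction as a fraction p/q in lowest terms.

22/9

Work from the innermost term outward:
Start with 4.
2 + 1/(4/1) = 2 + 1/4 = 9/4
2 + 1/(9/4) = 2 + 4/9 = 22/9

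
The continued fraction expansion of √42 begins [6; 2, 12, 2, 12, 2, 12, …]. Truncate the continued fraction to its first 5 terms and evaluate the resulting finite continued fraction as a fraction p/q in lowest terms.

4206/649

Start with 12.
2 + 1/(12/1) = 2 + 1/12 = 25/12
12 + 1/(25/12) = 12 + 12/25 = 312/25
2 + 1/(312/25) = 2 + 25/312 = 649/312
6 + 1/(649/312) = 6 + 312/649 = 4206/649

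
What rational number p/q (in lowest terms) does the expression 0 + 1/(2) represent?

1/2

Start with 2.
0 + 1/(2/1) = 0 + 1/2 = 1/2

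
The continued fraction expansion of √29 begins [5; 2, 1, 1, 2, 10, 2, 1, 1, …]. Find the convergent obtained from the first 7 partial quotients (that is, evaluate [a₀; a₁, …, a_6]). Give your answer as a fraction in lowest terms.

Starting at the tail and folding back:
Start with 2.
10 + 1/(2/1) = 10 + 1/2 = 21/2
2 + 1/(21/2) = 2 + 2/21 = 44/21
1 + 1/(44/21) = 1 + 21/44 = 65/44
1 + 1/(65/44) = 1 + 44/65 = 109/65
2 + 1/(109/65) = 2 + 65/109 = 283/109
5 + 1/(283/109) = 5 + 109/283 = 1524/283

1524/283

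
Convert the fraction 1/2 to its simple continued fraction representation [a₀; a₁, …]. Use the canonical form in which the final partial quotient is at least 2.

⌊1/2⌋ = 0, remainder 1
⌊2/1⌋ = 2, remainder 0

[0; 2]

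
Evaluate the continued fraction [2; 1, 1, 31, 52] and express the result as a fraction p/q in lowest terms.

8221/3278

a_0 = 2: 2/1
a_1 = 1: 3/1
a_2 = 1: 5/2
a_3 = 31: 158/63
a_4 = 52: 8221/3278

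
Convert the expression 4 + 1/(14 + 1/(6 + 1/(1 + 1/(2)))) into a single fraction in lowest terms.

Start with 2.
1 + 1/(2/1) = 1 + 1/2 = 3/2
6 + 1/(3/2) = 6 + 2/3 = 20/3
14 + 1/(20/3) = 14 + 3/20 = 283/20
4 + 1/(283/20) = 4 + 20/283 = 1152/283

1152/283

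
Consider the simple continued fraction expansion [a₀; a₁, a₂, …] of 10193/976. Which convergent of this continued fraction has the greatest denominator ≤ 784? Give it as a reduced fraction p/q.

List convergents until the denominator exceeds the bound:
a_0 = 10: 10/1  (≤ bound)
a_1 = 2: 21/2  (≤ bound)
a_2 = 3: 73/7  (≤ bound)
a_3 = 1: 94/9  (≤ bound)
a_4 = 14: 1389/133  (≤ bound)
a_5 = 1: 1483/142  (≤ bound)
a_6 = 2: 4355/417  (≤ bound)
a_7 = 2: 10193/976  (> 784, stop)

4355/417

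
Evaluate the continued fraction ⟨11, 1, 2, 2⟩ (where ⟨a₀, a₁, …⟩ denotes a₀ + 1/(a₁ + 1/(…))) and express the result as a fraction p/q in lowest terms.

a_0 = 11: 11/1
a_1 = 1: 12/1
a_2 = 2: 35/3
a_3 = 2: 82/7

82/7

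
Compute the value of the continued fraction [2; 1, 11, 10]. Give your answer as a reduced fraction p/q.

Start with 10.
11 + 1/(10/1) = 11 + 1/10 = 111/10
1 + 1/(111/10) = 1 + 10/111 = 121/111
2 + 1/(121/111) = 2 + 111/121 = 353/121

353/121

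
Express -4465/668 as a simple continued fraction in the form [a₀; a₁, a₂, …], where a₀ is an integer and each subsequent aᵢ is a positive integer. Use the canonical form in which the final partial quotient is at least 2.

-4465 = -7·668 + 211, so a_0 = -7
668 = 3·211 + 35, so a_1 = 3
211 = 6·35 + 1, so a_2 = 6
35 = 35·1 + 0, so a_3 = 35

[-7; 3, 6, 35]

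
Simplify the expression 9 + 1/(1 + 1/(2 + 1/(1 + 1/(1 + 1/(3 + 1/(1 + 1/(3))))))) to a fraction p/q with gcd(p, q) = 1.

1176/121

a_0 = 9: 9/1
a_1 = 1: 10/1
a_2 = 2: 29/3
a_3 = 1: 39/4
a_4 = 1: 68/7
a_5 = 3: 243/25
a_6 = 1: 311/32
a_7 = 3: 1176/121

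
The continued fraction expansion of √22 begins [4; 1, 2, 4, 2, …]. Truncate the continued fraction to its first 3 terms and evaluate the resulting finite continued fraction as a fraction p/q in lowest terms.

14/3

a_0 = 4: 4/1
a_1 = 1: 5/1
a_2 = 2: 14/3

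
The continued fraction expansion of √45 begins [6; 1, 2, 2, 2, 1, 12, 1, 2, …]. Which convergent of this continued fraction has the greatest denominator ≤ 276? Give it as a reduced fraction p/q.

List convergents until the denominator exceeds the bound:
a_0 = 6: 6/1  (≤ bound)
a_1 = 1: 7/1  (≤ bound)
a_2 = 2: 20/3  (≤ bound)
a_3 = 2: 47/7  (≤ bound)
a_4 = 2: 114/17  (≤ bound)
a_5 = 1: 161/24  (≤ bound)
a_6 = 12: 2046/305  (> 276, stop)

161/24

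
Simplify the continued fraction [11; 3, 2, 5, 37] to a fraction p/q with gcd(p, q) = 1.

Starting at the tail and folding back:
Start with 37.
5 + 1/(37/1) = 5 + 1/37 = 186/37
2 + 1/(186/37) = 2 + 37/186 = 409/186
3 + 1/(409/186) = 3 + 186/409 = 1413/409
11 + 1/(1413/409) = 11 + 409/1413 = 15952/1413

15952/1413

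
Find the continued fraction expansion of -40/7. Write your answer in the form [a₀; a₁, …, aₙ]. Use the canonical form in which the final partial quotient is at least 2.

-40 = -6·7 + 2, so a_0 = -6
7 = 3·2 + 1, so a_1 = 3
2 = 2·1 + 0, so a_2 = 2

[-6; 3, 2]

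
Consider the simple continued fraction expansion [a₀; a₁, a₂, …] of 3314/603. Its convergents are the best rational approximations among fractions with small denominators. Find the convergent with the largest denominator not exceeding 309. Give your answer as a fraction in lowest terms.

List convergents until the denominator exceeds the bound:
a_0 = 5: 5/1  (≤ bound)
a_1 = 2: 11/2  (≤ bound)
a_2 = 59: 654/119  (≤ bound)
a_3 = 1: 665/121  (≤ bound)
a_4 = 4: 3314/603  (> 309, stop)

665/121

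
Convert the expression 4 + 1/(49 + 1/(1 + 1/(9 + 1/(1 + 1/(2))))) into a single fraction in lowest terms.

6420/1597

Start with 2.
1 + 1/(2/1) = 1 + 1/2 = 3/2
9 + 1/(3/2) = 9 + 2/3 = 29/3
1 + 1/(29/3) = 1 + 3/29 = 32/29
49 + 1/(32/29) = 49 + 29/32 = 1597/32
4 + 1/(1597/32) = 4 + 32/1597 = 6420/1597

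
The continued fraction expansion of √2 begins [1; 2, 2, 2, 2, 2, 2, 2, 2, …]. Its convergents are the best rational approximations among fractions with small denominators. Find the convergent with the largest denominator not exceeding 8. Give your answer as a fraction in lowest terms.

7/5

List convergents until the denominator exceeds the bound:
a_0 = 1: 1/1  (≤ bound)
a_1 = 2: 3/2  (≤ bound)
a_2 = 2: 7/5  (≤ bound)
a_3 = 2: 17/12  (> 8, stop)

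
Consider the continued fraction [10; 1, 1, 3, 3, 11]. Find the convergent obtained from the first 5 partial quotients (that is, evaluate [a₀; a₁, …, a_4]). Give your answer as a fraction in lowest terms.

243/23

Use the convergent recurrence hₖ = aₖ·hₖ₋₁ + hₖ₋₂ (and likewise for the denominators kₖ):
a_0 = 10: 10/1
a_1 = 1: 11/1
a_2 = 1: 21/2
a_3 = 3: 74/7
a_4 = 3: 243/23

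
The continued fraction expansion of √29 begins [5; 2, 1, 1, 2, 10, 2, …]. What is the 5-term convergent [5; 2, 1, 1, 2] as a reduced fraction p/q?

70/13

a_0 = 5: 5/1
a_1 = 2: 11/2
a_2 = 1: 16/3
a_3 = 1: 27/5
a_4 = 2: 70/13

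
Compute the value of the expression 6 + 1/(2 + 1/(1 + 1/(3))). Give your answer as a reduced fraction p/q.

Start with 3.
1 + 1/(3/1) = 1 + 1/3 = 4/3
2 + 1/(4/3) = 2 + 3/4 = 11/4
6 + 1/(11/4) = 6 + 4/11 = 70/11

70/11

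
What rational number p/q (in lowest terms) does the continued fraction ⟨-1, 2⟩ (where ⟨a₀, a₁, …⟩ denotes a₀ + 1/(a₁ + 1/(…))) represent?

Compute successive convergents:
a_0 = -1: -1/1
a_1 = 2: -1/2

-1/2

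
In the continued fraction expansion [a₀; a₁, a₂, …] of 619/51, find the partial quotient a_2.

3

⌊619/51⌋ = 12, remainder 7
⌊51/7⌋ = 7, remainder 2
⌊7/2⌋ = 3, remainder 1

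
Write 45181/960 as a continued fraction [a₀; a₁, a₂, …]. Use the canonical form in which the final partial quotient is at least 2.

45181 = 47·960 + 61, so a_0 = 47
960 = 15·61 + 45, so a_1 = 15
61 = 1·45 + 16, so a_2 = 1
45 = 2·16 + 13, so a_3 = 2
16 = 1·13 + 3, so a_4 = 1
13 = 4·3 + 1, so a_5 = 4
3 = 3·1 + 0, so a_6 = 3

[47; 15, 1, 2, 1, 4, 3]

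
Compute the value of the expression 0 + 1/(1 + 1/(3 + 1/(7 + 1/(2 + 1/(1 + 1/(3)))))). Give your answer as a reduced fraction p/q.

Work from the innermost term outward:
Start with 3.
1 + 1/(3/1) = 1 + 1/3 = 4/3
2 + 1/(4/3) = 2 + 3/4 = 11/4
7 + 1/(11/4) = 7 + 4/11 = 81/11
3 + 1/(81/11) = 3 + 11/81 = 254/81
1 + 1/(254/81) = 1 + 81/254 = 335/254
0 + 1/(335/254) = 0 + 254/335 = 254/335

254/335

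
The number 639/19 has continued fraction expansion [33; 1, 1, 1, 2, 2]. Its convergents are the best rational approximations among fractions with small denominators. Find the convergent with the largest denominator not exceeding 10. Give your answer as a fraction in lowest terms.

a_0 = 33: 33/1  (≤ bound)
a_1 = 1: 34/1  (≤ bound)
a_2 = 1: 67/2  (≤ bound)
a_3 = 1: 101/3  (≤ bound)
a_4 = 2: 269/8  (≤ bound)
a_5 = 2: 639/19  (> 10, stop)

269/8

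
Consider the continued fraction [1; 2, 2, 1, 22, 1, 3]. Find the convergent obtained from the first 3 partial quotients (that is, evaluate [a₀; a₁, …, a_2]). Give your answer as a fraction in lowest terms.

Use the convergent recurrence hₖ = aₖ·hₖ₋₁ + hₖ₋₂ (and likewise for the denominators kₖ):
a_0 = 1: 1/1
a_1 = 2: 3/2
a_2 = 2: 7/5

7/5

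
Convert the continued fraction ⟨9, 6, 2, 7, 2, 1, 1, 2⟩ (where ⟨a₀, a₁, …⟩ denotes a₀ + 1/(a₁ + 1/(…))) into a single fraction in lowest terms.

Work from the innermost term outward:
Start with 2.
1 + 1/(2/1) = 1 + 1/2 = 3/2
1 + 1/(3/2) = 1 + 2/3 = 5/3
2 + 1/(5/3) = 2 + 3/5 = 13/5
7 + 1/(13/5) = 7 + 5/13 = 96/13
2 + 1/(96/13) = 2 + 13/96 = 205/96
6 + 1/(205/96) = 6 + 96/205 = 1326/205
9 + 1/(1326/205) = 9 + 205/1326 = 12139/1326

12139/1326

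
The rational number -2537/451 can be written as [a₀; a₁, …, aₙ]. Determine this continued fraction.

[-6; 2, 1, 2, 56]

-2537 ÷ 451 → quotient -6, remainder 169
451 ÷ 169 → quotient 2, remainder 113
169 ÷ 113 → quotient 1, remainder 56
113 ÷ 56 → quotient 2, remainder 1
56 ÷ 1 → quotient 56, remainder 0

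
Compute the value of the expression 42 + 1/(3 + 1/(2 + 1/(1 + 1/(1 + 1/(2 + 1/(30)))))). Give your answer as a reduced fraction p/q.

Use the convergent recurrence hₖ = aₖ·hₖ₋₁ + hₖ₋₂ (and likewise for the denominators kₖ):
a_0 = 42: 42/1
a_1 = 3: 127/3
a_2 = 2: 296/7
a_3 = 1: 423/10
a_4 = 1: 719/17
a_5 = 2: 1861/44
a_6 = 30: 56549/1337

56549/1337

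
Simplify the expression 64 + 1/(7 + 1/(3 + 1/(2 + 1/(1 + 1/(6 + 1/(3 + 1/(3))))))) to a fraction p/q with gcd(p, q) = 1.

Start with 3.
3 + 1/(3/1) = 3 + 1/3 = 10/3
6 + 1/(10/3) = 6 + 3/10 = 63/10
1 + 1/(63/10) = 1 + 10/63 = 73/63
2 + 1/(73/63) = 2 + 63/73 = 209/73
3 + 1/(209/73) = 3 + 73/209 = 700/209
7 + 1/(700/209) = 7 + 209/700 = 5109/700
64 + 1/(5109/700) = 64 + 700/5109 = 327676/5109

327676/5109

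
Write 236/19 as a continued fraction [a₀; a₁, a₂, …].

[12; 2, 2, 1, 2]

Repeatedly divide and take the remainder:
236 = 12·19 + 8, so a_0 = 12
19 = 2·8 + 3, so a_1 = 2
8 = 2·3 + 2, so a_2 = 2
3 = 1·2 + 1, so a_3 = 1
2 = 2·1 + 0, so a_4 = 2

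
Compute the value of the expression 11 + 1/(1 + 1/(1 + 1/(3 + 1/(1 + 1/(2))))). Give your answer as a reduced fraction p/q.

Start with 2.
1 + 1/(2/1) = 1 + 1/2 = 3/2
3 + 1/(3/2) = 3 + 2/3 = 11/3
1 + 1/(11/3) = 1 + 3/11 = 14/11
1 + 1/(14/11) = 1 + 11/14 = 25/14
11 + 1/(25/14) = 11 + 14/25 = 289/25

289/25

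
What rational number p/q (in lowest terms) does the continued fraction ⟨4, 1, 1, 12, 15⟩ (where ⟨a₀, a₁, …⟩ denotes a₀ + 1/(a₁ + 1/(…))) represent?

1704/377

a_0 = 4: 4/1
a_1 = 1: 5/1
a_2 = 1: 9/2
a_3 = 12: 113/25
a_4 = 15: 1704/377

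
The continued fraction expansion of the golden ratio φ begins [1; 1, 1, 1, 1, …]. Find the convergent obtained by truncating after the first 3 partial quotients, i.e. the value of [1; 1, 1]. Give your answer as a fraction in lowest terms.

3/2

Start with 1.
1 + 1/(1/1) = 1 + 1/1 = 2/1
1 + 1/(2/1) = 1 + 1/2 = 3/2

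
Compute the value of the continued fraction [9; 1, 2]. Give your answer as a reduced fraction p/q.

29/3

Start with 2.
1 + 1/(2/1) = 1 + 1/2 = 3/2
9 + 1/(3/2) = 9 + 2/3 = 29/3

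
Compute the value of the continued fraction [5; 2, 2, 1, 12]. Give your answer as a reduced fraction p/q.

483/89

Use the convergent recurrence hₖ = aₖ·hₖ₋₁ + hₖ₋₂ (and likewise for the denominators kₖ):
a_0 = 5: 5/1
a_1 = 2: 11/2
a_2 = 2: 27/5
a_3 = 1: 38/7
a_4 = 12: 483/89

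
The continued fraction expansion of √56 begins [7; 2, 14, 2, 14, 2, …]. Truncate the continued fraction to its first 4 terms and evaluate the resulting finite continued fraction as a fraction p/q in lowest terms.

449/60

Start with 2.
14 + 1/(2/1) = 14 + 1/2 = 29/2
2 + 1/(29/2) = 2 + 2/29 = 60/29
7 + 1/(60/29) = 7 + 29/60 = 449/60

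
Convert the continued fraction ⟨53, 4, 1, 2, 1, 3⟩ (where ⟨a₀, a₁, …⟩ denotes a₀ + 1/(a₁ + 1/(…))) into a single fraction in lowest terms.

a_0 = 53: 53/1
a_1 = 4: 213/4
a_2 = 1: 266/5
a_3 = 2: 745/14
a_4 = 1: 1011/19
a_5 = 3: 3778/71

3778/71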